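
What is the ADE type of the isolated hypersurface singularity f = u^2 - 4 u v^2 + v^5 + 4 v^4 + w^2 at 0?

The Hessian of f at 0 has rank 2. Corank 1: A-series; mu = 4 gives A_4.

A4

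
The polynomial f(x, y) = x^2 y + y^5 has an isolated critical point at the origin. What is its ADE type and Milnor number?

Type D_{6}, Milnor number mu = 6.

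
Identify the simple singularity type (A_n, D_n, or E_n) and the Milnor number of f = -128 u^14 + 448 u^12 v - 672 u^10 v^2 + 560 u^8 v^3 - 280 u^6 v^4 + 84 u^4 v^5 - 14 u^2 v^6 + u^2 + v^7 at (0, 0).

Type A_{6}, Milnor number mu = 6.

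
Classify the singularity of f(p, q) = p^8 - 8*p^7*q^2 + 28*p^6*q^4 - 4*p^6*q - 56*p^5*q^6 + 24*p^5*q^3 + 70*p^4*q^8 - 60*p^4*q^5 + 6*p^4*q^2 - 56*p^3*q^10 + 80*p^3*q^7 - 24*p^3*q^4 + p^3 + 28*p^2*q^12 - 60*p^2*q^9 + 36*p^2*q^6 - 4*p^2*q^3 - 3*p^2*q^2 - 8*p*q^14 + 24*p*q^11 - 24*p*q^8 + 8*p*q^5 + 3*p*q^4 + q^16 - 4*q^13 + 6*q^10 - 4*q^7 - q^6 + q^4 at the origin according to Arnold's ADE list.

The Hessian of f at 0 is [[0, 0], [0, 0]] with rank 0, so corank 2. A Groebner basis of the Jacobian ideal J(f) in C{p,q} is {p^3, p^2*q, -p^2/2 + p*q^2, q^3}; counting standard monomials gives mu = 6. Corank 2; j^3 = p^3 is a perfect cube, so E-series; the 4-jet and mu = 6 give E_6.

E6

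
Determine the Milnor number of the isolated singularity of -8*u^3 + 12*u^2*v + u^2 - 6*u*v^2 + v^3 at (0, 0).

2

The Hessian of f at 0 has rank 1. Corank 1: A-series; mu = 2 gives A_2.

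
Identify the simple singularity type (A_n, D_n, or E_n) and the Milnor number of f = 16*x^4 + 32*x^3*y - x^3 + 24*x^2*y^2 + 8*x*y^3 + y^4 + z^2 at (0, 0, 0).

The Hessian of f at 0 is [[0, 0, 0], [0, 0, 0], [0, 0, 2]] with rank 1, so corank 2. A Groebner basis of the Jacobian ideal J(f) in C{x,y,z} is {y^4, x*y^2 + y^3/6, x^2, z}; counting standard monomials gives mu = 6. Corank 2; j^3 = -x^3 is a perfect cube, so E-series; the 4-jet and mu = 6 give E_6.

Type E6, Milnor number mu = 6.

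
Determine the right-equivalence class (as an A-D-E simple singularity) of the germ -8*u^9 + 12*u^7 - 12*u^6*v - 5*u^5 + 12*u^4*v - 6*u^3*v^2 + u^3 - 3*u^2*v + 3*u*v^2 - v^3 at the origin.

The Hessian of f at 0 is [[0, 0], [0, 0]] with rank 0, so corank 2. A Groebner basis of the Jacobian ideal J(f) in C{u,v} is {3*u^2/4 + u*v^3 - 3*u*v/2 + 3*v^2/4, u^2 - 2*u*v + v^4 + v^2, u^3 - 3*u*v^2 + 2*v^3, u^2*v - 2*u*v^2 + v^3}; counting standard monomials gives mu = 8. Corank 2; j^3 = (u - v)^3 is a perfect cube, so E-series; the 5-jet and mu = 8 give E_8.

E_{8}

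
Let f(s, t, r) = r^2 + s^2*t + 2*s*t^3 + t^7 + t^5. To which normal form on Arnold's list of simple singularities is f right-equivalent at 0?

The Hessian of f at 0 is [[0, 0, 0], [0, 0, 0], [0, 0, 2]] with rank 1, so corank 2. A Groebner basis of the Jacobian ideal J(f) in C{s,t,r} is {s^2*t^2 + s^2/7 + s*t^2/7, s^3 - s^2/7 - s*t^2/7, s*t + t^3, r}; counting standard monomials gives mu = 8. Corank 2; j^3 = s^2*t has shape L^2 M (L != M), so D-series; mu = 8 gives D_8.

D_8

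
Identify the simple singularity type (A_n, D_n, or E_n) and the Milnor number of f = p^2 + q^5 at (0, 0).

Type A_{4}, Milnor number mu = 4.

The Hessian of f at 0 has rank 1. Corank 1: A-series; mu = 4 gives A_4.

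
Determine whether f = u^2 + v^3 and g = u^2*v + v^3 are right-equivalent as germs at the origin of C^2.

No.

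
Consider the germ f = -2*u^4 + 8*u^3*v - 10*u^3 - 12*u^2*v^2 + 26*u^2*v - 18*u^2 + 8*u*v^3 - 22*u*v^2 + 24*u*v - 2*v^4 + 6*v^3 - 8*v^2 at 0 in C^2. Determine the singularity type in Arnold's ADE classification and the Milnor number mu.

The Hessian of f at 0 has rank 1. Corank 1: A-series; mu = 2 gives A_2.

Type A_2, Milnor number mu = 2.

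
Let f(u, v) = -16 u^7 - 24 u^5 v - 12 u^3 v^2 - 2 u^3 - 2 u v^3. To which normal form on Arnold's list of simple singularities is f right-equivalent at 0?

E_{7}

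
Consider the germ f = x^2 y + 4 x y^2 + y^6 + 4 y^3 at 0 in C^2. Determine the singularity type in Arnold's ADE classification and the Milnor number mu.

Type D7, Milnor number mu = 7.

The Hessian of f at 0 has rank 0. Corank 2; j^3 = y*(x + 2*y)^2 has shape L^2 M (L != M), so D-series; mu = 7 gives D_7.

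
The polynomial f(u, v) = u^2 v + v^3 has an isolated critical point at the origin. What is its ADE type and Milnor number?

The Hessian of f at 0 has rank 0. Corank 2; j^3 = v*(u^2 + v^2) splits into three distinct lines over C (the quadratic factor has nonzero discriminant), so D_4.

Type D_4, Milnor number mu = 4.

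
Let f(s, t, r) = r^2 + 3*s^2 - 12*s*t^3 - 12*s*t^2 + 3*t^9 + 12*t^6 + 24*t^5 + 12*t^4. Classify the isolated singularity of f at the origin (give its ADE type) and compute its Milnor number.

Type A8, Milnor number mu = 8.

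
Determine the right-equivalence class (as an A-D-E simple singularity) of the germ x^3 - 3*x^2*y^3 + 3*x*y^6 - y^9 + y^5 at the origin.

E_{8}

The Hessian of f at 0 has rank 0. Corank 2; j^3 = x^3 is a perfect cube, so E-series; the 5-jet and mu = 8 give E_8.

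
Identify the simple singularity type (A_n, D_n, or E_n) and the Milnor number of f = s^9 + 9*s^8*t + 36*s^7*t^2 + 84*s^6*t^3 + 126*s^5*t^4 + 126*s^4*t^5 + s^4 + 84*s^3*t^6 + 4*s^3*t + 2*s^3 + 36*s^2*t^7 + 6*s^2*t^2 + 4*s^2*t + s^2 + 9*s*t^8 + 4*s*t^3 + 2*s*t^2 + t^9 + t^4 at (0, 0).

Type A_{8}, Milnor number mu = 8.

The Hessian of f at 0 has rank 1. Corank 1: A-series; mu = 8 gives A_8.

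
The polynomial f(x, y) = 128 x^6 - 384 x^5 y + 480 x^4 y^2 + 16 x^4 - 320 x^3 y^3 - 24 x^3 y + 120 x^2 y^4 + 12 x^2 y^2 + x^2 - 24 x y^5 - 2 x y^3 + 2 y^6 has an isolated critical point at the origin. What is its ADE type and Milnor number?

Type A_{5}, Milnor number mu = 5.

The Hessian of f at 0 has rank 1. Corank 1: A-series; mu = 5 gives A_5.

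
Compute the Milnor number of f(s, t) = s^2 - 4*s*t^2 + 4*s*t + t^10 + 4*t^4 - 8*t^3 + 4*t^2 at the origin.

9

The Hessian of f at 0 has rank 1. Corank 1: A-series; mu = 9 gives A_9.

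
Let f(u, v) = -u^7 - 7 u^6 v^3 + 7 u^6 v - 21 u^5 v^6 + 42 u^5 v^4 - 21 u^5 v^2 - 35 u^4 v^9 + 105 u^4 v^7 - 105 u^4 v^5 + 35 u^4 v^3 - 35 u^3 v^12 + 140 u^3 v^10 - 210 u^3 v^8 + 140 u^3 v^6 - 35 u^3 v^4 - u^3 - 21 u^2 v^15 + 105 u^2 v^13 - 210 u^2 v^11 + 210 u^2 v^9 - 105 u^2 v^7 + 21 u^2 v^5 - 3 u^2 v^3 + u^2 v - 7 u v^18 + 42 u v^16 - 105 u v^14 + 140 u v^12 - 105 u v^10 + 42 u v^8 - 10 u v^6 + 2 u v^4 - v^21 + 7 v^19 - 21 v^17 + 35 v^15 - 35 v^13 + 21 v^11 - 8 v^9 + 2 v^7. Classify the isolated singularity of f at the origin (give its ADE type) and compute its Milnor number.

Type D_8, Milnor number mu = 8.

The Hessian of f at 0 has rank 0. Corank 2; j^3 = -u^2*(u - v) has shape L^2 M (L != M), so D-series; mu = 8 gives D_8.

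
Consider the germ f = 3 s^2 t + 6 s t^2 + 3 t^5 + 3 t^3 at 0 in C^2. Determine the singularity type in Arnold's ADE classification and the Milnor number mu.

Type D_6, Milnor number mu = 6.

The Hessian of f at 0 has rank 0. Corank 2; j^3 = 3*t*(s + t)^2 has shape L^2 M (L != M), so D-series; mu = 6 gives D_6.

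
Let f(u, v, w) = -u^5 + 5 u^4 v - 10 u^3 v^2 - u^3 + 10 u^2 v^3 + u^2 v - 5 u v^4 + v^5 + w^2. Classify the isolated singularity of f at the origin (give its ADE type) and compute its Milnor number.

The Hessian of f at 0 has rank 1. Corank 2; j^3 = -u^2*(u - v) has shape L^2 M (L != M), so D-series; mu = 6 gives D_6.

Type D_{6}, Milnor number mu = 6.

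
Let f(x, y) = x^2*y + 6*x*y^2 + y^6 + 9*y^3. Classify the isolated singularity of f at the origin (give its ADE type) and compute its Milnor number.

Type D_7, Milnor number mu = 7.

The Hessian of f at 0 is [[0, 0], [0, 0]] with rank 0, so corank 2. A Groebner basis of the Jacobian ideal J(f) in C{x,y} is {x^2/6 + y^5 - 3*y^2/2, x^3 + 27*y^3, x*y + 3*y^2}; counting standard monomials gives mu = 7. Corank 2; j^3 = y*(x + 3*y)^2 has shape L^2 M (L != M), so D-series; mu = 7 gives D_7.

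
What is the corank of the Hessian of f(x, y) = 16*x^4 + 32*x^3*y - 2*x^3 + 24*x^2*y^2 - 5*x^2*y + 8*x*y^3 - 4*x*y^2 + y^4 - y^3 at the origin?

The Hessian at 0 is [[0, 0], [0, 0]] of rank 0; hence corank 2.

2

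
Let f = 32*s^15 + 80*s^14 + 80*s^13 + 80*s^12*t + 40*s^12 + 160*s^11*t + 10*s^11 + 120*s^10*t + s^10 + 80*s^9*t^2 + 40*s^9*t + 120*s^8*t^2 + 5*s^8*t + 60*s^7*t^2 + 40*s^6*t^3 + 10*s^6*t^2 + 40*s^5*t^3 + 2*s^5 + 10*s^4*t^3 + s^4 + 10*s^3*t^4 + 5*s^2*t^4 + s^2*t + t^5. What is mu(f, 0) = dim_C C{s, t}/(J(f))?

The Hessian of f at 0 has rank 0. Corank 2; j^3 = s^2*t has shape L^2 M (L != M), so D-series; mu = 6 gives D_6.

6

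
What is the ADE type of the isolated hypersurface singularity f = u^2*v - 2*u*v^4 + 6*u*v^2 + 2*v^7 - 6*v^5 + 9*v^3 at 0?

D_8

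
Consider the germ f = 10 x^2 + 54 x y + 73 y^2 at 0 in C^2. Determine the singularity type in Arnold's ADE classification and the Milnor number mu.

Type A1, Milnor number mu = 1.

The Hessian of f at 0 is [[20, 54], [54, 146]] with rank 2, so corank 0. A Groebner basis of the Jacobian ideal J(f) in C{x,y} is {x, y}; counting standard monomials gives mu = 1. Corank 0: nondegenerate Morse point, so A_1.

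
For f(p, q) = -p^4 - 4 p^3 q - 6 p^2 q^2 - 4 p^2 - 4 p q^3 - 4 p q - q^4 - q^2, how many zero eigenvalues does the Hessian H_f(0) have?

The Hessian at 0 is [[-8, -4], [-4, -2]] of rank 1; hence corank 1.

1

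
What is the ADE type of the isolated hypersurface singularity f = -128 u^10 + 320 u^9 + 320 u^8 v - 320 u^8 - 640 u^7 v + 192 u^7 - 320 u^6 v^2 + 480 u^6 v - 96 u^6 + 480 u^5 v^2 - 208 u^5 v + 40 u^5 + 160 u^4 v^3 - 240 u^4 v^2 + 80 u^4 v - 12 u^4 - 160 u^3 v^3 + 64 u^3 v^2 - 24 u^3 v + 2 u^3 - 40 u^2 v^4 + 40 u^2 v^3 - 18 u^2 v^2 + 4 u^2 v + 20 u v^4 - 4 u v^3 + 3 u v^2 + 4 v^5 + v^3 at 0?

D4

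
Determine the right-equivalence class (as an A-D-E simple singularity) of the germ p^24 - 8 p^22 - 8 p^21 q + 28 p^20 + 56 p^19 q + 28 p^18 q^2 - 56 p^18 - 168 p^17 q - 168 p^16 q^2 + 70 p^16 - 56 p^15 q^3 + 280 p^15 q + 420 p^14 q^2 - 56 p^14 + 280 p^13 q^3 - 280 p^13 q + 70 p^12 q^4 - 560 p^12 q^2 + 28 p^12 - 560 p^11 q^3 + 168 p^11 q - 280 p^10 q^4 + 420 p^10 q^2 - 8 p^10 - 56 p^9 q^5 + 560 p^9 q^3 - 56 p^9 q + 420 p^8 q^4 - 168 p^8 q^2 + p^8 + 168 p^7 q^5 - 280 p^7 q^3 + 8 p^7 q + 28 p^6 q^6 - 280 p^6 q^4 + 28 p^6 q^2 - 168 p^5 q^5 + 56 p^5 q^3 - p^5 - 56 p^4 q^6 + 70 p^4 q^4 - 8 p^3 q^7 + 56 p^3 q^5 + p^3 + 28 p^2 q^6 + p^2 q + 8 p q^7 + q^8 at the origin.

D_{9}

The Hessian of f at 0 is [[0, 0], [0, 0]] with rank 0, so corank 2. A Groebner basis of the Jacobian ideal J(f) in C{p,q} is {-p*q/8 + q^7, p*q^2, p^2 + p*q}; counting standard monomials gives mu = 9. Corank 2; j^3 = p^2*(p + q) has shape L^2 M (L != M), so D-series; mu = 9 gives D_9.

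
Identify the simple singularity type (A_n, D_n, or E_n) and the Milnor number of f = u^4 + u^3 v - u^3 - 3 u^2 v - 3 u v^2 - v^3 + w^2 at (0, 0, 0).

The Hessian of f at 0 is [[0, 0, 0], [0, 0, 0], [0, 0, 2]] with rank 1, so corank 2. A Groebner basis of the Jacobian ideal J(f) in C{u,v,w} is {3*u^2 + 6*u*v + v^4 + v^3 + 3*v^2, u^3 - 3*u^2 - 6*u*v - 3*v^2, u^2*v + 3*u^2 + 6*u*v + 3*v^2, -2*u^2 + u*v^2 - 4*u*v + v^3/3 - 2*v^2, w}; counting standard monomials gives mu = 7. Corank 2; j^3 = -(u + v)^3 is a perfect cube, so E-series; the 4-jet and mu = 7 give E_7.

Type E_7, Milnor number mu = 7.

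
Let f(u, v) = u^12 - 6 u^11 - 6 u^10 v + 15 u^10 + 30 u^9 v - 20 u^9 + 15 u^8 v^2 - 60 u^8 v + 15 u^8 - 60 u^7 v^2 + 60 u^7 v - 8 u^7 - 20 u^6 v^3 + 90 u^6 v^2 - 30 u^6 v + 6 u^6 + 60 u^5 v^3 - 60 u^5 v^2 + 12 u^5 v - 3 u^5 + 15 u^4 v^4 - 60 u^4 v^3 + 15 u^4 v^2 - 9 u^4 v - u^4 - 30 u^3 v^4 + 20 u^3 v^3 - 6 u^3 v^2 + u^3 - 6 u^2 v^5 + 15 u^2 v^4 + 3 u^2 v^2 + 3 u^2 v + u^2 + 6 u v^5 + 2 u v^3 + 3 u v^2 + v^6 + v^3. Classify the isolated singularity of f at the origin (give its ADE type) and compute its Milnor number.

The Hessian of f at 0 is [[2, 0], [0, 0]] with rank 1, so corank 1. A Groebner basis of the Jacobian ideal J(f) in C{u,v} is {v^2, u}; counting standard monomials gives mu = 2. Corank 1: A-series; mu = 2 gives A_2.

Type A2, Milnor number mu = 2.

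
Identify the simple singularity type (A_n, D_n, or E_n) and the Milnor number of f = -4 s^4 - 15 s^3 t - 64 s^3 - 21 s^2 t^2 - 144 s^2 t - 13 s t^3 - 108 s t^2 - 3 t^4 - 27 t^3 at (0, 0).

The Hessian of f at 0 has rank 0. Corank 2; j^3 = -(4*s + 3*t)^3 is a perfect cube, so E-series; the 4-jet and mu = 7 give E_7.

Type E_{7}, Milnor number mu = 7.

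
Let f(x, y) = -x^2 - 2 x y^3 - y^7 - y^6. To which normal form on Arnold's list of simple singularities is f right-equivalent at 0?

A6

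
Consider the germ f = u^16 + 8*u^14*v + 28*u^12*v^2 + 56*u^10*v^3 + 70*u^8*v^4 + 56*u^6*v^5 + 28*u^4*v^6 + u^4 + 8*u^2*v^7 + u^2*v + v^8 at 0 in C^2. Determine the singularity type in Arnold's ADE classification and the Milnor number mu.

Type D_9, Milnor number mu = 9.

The Hessian of f at 0 is [[0, 0], [0, 0]] with rank 0, so corank 2. A Groebner basis of the Jacobian ideal J(f) in C{u,v} is {u^2/8 + v^7, u^3, u*v}; counting standard monomials gives mu = 9. Corank 2; j^3 = u^2*v has shape L^2 M (L != M), so D-series; mu = 9 gives D_9.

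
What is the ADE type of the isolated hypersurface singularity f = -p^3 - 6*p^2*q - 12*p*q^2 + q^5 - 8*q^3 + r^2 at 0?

E_{8}

The Hessian of f at 0 has rank 1. Corank 2; j^3 = -(p + 2*q)^3 is a perfect cube, so E-series; the 5-jet and mu = 8 give E_8.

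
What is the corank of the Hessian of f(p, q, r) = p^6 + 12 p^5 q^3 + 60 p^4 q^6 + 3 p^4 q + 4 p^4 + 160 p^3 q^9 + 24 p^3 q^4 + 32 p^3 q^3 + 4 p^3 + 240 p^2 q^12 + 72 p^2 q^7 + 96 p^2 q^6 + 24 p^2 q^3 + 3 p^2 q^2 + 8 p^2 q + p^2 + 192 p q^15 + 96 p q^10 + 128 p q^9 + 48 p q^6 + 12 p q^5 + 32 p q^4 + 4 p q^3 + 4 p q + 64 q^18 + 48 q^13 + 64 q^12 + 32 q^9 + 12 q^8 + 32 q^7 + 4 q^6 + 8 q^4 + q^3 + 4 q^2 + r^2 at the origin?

1

Hessian at 0 has rank 2.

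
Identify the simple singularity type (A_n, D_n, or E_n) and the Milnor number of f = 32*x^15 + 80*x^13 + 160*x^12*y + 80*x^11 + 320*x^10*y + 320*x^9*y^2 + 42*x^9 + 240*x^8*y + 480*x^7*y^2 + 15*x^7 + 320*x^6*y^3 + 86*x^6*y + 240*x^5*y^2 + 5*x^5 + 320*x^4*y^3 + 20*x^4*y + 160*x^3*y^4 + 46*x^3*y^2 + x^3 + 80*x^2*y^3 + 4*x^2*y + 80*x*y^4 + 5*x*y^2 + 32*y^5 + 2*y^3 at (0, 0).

Type D_6, Milnor number mu = 6.

The Hessian of f at 0 has rank 0. Corank 2; j^3 = (x + y)^2*(x + 2*y) has shape L^2 M (L != M), so D-series; mu = 6 gives D_6.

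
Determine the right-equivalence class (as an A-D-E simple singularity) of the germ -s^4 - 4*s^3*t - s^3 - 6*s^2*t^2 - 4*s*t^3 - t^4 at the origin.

The Hessian of f at 0 has rank 0. Corank 2; j^3 = -s^3 is a perfect cube, so E-series; the 4-jet and mu = 6 give E_6.

E6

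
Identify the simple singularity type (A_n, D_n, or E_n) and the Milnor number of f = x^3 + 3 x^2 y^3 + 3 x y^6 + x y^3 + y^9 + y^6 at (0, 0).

Type E_{7}, Milnor number mu = 7.

The Hessian of f at 0 has rank 0. Corank 2; j^3 = x^3 is a perfect cube, so E-series; the 4-jet and mu = 7 give E_7.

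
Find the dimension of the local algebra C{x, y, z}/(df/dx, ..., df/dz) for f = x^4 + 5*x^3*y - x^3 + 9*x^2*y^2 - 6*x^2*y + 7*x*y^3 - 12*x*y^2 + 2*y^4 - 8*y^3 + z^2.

7

The Hessian of f at 0 has rank 1. Corank 2; j^3 = -(x + 2*y)^3 is a perfect cube, so E-series; the 4-jet and mu = 7 give E_7.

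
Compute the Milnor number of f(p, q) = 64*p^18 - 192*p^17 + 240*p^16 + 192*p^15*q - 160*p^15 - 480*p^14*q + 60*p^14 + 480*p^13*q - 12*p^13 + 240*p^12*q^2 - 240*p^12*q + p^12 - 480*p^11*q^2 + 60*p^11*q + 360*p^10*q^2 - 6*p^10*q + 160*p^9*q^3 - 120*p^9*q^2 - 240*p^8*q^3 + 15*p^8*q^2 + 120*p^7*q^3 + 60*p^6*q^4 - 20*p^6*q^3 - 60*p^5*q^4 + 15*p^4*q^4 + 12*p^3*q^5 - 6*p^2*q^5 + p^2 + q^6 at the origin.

The Hessian of f at 0 has rank 1. Corank 1: A-series; mu = 5 gives A_5.

5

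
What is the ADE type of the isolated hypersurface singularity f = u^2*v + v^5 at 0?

The Hessian of f at 0 has rank 0. Corank 2; j^3 = u^2*v has shape L^2 M (L != M), so D-series; mu = 6 gives D_6.

D_{6}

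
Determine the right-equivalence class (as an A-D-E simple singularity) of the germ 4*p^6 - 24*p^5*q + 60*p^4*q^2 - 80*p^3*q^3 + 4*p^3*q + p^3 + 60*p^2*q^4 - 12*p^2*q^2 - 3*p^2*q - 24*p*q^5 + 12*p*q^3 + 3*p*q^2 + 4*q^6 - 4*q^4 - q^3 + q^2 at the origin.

A_2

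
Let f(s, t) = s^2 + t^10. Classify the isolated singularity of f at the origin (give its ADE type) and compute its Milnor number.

Type A_9, Milnor number mu = 9.

The Hessian of f at 0 is [[2, 0], [0, 0]] with rank 1, so corank 1. A Groebner basis of the Jacobian ideal J(f) in C{s,t} is {t^9, s}; counting standard monomials gives mu = 9. Corank 1: A-series; mu = 9 gives A_9.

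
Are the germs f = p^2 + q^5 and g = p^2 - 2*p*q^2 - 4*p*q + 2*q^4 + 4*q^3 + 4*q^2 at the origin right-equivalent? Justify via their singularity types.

No.

The Hessian of f at 0 has rank 1. Corank 1: A-series; mu = 4 gives A_4. The Hessian of g at 0 has rank 1. Corank 1: A-series; mu = 3 gives A_3. f is A_4 but g is A_3, hence not right-equivalent.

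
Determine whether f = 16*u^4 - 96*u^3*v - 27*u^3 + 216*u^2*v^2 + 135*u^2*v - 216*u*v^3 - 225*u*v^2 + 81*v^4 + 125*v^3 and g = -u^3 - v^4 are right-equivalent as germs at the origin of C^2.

The Hessian of f at 0 is [[0, 0], [0, 0]] with rank 0, so corank 2. A Groebner basis of the Jacobian ideal J(f) in C{u,v} is {v^4, u*v^2 - 29*v^3/18, u^2 - 10*u*v/3 + 25*v^2/9}; counting standard monomials gives mu = 6. Corank 2; j^3 = -(3*u - 5*v)^3 is a perfect cube, so E-series; the 4-jet and mu = 6 give E_6. The Hessian of g at 0 is [[0, 0], [0, 0]] with rank 0, so corank 2. A Groebner basis of the Jacobian ideal J(g) in C{u,v} is {v^3, u^2}; counting standard monomials gives mu = 6. Corank 2; j^3 = -u^3 is a perfect cube, so E-series; the 4-jet and mu = 6 give E_6. Both have type E_6, hence right-equivalent.

Yes.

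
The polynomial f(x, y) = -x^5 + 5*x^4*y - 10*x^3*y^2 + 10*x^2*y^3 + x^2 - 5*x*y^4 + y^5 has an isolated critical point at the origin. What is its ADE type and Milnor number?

Type A_{4}, Milnor number mu = 4.

The Hessian of f at 0 has rank 1. Corank 1: A-series; mu = 4 gives A_4.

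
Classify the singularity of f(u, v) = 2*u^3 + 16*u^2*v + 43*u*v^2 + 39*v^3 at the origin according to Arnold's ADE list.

D_{4}

The Hessian of f at 0 has rank 0. Corank 2; j^3 = (u + 3*v)*(2*u^2 + 10*u*v + 13*v^2) splits into three distinct lines over C (the quadratic factor has nonzero discriminant), so D_4.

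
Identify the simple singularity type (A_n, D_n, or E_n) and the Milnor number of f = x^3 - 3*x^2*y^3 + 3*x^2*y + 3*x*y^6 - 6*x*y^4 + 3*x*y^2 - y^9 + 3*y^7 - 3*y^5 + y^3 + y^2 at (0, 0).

Type A_2, Milnor number mu = 2.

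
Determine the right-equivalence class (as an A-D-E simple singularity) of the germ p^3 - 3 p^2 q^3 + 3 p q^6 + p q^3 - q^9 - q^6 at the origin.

E7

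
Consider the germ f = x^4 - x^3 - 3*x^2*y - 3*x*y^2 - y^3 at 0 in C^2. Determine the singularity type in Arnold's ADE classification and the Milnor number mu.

Type E6, Milnor number mu = 6.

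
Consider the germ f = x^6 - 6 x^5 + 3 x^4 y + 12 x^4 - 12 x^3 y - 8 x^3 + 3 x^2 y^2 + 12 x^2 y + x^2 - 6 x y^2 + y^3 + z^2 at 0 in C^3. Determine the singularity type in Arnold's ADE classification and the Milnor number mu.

The Hessian of f at 0 has rank 2. Corank 1: A-series; mu = 2 gives A_2.

Type A2, Milnor number mu = 2.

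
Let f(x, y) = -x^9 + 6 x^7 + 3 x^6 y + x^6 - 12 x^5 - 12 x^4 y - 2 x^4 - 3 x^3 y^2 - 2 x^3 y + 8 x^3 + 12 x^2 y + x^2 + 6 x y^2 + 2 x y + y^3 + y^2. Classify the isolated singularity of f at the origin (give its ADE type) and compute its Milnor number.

Type A_{2}, Milnor number mu = 2.

The Hessian of f at 0 is [[2, 2], [2, 2]] with rank 1, so corank 1. A Groebner basis of the Jacobian ideal J(f) in C{x,y} is {y^2, x + y}; counting standard monomials gives mu = 2. Corank 1: A-series; mu = 2 gives A_2.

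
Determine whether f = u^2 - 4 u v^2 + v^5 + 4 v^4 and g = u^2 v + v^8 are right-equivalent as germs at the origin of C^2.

No.

The Hessian of f at 0 is [[2, 0], [0, 0]] with rank 1, so corank 1. A Groebner basis of the Jacobian ideal J(f) in C{u,v} is {u^2, -u/2 + v^2}; counting standard monomials gives mu = 4. Corank 1: A-series; mu = 4 gives A_4. The Hessian of g at 0 is [[0, 0], [0, 0]] with rank 0, so corank 2. A Groebner basis of the Jacobian ideal J(g) in C{u,v} is {u^2/8 + v^7, u^3, u*v}; counting standard monomials gives mu = 9. Corank 2; j^3 = u^2*v has shape L^2 M (L != M), so D-series; mu = 9 gives D_9. f is A_4 but g is D_9, hence not right-equivalent.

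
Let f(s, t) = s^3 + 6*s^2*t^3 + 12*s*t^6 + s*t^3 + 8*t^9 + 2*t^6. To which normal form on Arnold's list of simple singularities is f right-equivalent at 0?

E_7

The Hessian of f at 0 has rank 0. Corank 2; j^3 = s^3 is a perfect cube, so E-series; the 4-jet and mu = 7 give E_7.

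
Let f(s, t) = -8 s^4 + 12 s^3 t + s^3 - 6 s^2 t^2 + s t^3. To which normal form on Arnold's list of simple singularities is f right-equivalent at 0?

E_{7}

The Hessian of f at 0 is [[0, 0], [0, 0]] with rank 0, so corank 2. A Groebner basis of the Jacobian ideal J(f) in C{s,t} is {3*s^2/4 + t^4 + t^3/4, s^3, s^2*t - s^2/4 - t^3/12, -s^2 + s*t^2 - t^3/3}; counting standard monomials gives mu = 7. Corank 2; j^3 = s^3 is a perfect cube, so E-series; the 4-jet and mu = 7 give E_7.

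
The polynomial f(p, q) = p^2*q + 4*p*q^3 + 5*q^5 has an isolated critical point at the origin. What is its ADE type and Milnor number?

The Hessian of f at 0 has rank 0. Corank 2; j^3 = p^2*q has shape L^2 M (L != M), so D-series; mu = 6 gives D_6.

Type D_6, Milnor number mu = 6.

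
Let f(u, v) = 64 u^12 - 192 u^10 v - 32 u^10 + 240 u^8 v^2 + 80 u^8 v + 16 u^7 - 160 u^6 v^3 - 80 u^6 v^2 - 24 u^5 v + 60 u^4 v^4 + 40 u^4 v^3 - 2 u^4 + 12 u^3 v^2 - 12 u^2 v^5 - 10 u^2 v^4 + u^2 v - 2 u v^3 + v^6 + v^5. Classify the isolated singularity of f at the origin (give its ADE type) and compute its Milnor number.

The Hessian of f at 0 is [[0, 0], [0, 0]] with rank 0, so corank 2. A Groebner basis of the Jacobian ideal J(f) in C{u,v} is {u^3, u^2*v + u^2/6 - u*v^2/6, -u*v + v^3}; counting standard monomials gives mu = 7. Corank 2; j^3 = u^2*v has shape L^2 M (L != M), so D-series; mu = 7 gives D_7.

Type D7, Milnor number mu = 7.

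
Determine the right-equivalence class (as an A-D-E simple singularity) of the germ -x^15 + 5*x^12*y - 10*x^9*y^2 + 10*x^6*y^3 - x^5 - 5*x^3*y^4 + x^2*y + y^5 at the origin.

The Hessian of f at 0 is [[0, 0], [0, 0]] with rank 0, so corank 2. A Groebner basis of the Jacobian ideal J(f) in C{x,y} is {x^2/5 + y^4, x^3, x*y}; counting standard monomials gives mu = 6. Corank 2; j^3 = x^2*y has shape L^2 M (L != M), so D-series; mu = 6 gives D_6.

D6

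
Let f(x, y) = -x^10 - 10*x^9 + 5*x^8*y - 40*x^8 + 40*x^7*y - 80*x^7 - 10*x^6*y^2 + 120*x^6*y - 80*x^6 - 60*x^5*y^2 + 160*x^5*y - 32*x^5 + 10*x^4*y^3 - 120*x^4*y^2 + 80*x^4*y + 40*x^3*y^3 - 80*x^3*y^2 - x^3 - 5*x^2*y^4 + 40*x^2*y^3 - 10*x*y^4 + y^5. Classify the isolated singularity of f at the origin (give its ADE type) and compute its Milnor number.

Type E_{8}, Milnor number mu = 8.

The Hessian of f at 0 is [[0, 0], [0, 0]] with rank 0, so corank 2. A Groebner basis of the Jacobian ideal J(f) in C{x,y} is {y^5, x*y^3 - y^4/8, x^2}; counting standard monomials gives mu = 8. Corank 2; j^3 = -x^3 is a perfect cube, so E-series; the 5-jet and mu = 8 give E_8.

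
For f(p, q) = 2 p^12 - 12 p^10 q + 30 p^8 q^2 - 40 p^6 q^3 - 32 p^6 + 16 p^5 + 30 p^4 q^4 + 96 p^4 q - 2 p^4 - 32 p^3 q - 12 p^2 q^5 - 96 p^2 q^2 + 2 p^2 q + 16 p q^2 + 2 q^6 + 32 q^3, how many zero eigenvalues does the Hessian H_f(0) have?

2

Hessian at 0 has rank 0.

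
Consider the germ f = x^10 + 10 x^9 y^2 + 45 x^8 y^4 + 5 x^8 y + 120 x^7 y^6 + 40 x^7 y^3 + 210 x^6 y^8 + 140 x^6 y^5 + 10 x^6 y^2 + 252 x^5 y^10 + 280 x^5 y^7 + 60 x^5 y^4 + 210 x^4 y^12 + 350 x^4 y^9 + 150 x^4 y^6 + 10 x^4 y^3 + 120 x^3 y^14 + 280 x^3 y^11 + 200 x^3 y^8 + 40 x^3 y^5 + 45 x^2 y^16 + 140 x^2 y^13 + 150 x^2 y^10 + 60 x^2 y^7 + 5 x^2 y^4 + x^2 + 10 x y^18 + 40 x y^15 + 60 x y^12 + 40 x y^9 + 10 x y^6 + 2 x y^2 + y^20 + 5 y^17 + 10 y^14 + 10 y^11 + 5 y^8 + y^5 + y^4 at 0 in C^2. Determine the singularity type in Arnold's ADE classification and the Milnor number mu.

Type A4, Milnor number mu = 4.

The Hessian of f at 0 has rank 1. Corank 1: A-series; mu = 4 gives A_4.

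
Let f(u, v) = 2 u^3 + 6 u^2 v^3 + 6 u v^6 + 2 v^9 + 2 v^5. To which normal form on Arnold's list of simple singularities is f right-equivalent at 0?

E_{8}

The Hessian of f at 0 has rank 0. Corank 2; j^3 = 2*u^3 is a perfect cube, so E-series; the 5-jet and mu = 8 give E_8.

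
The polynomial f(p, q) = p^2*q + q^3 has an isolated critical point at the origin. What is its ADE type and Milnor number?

Type D_4, Milnor number mu = 4.

The Hessian of f at 0 is [[0, 0], [0, 0]] with rank 0, so corank 2. A Groebner basis of the Jacobian ideal J(f) in C{p,q} is {q^3, p^2 + 3*q^2, p*q}; counting standard monomials gives mu = 4. Corank 2; j^3 = q*(p^2 + q^2) splits into three distinct lines over C (the quadratic factor has nonzero discriminant), so D_4.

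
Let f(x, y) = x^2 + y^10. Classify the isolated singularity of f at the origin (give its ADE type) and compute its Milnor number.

Type A_{9}, Milnor number mu = 9.

The Hessian of f at 0 has rank 1. Corank 1: A-series; mu = 9 gives A_9.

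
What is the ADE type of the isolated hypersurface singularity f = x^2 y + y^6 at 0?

D7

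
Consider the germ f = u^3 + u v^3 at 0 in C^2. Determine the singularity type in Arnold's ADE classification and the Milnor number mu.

The Hessian of f at 0 is [[0, 0], [0, 0]] with rank 0, so corank 2. A Groebner basis of the Jacobian ideal J(f) in C{u,v} is {u^3, u*v^2, 3*u^2 + v^3}; counting standard monomials gives mu = 7. Corank 2; j^3 = u^3 is a perfect cube, so E-series; the 4-jet and mu = 7 give E_7.

Type E7, Milnor number mu = 7.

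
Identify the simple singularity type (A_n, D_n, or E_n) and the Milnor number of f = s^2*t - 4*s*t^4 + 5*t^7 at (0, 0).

Type D_{8}, Milnor number mu = 8.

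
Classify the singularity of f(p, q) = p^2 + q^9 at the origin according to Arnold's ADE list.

The Hessian of f at 0 is [[2, 0], [0, 0]] with rank 1, so corank 1. A Groebner basis of the Jacobian ideal J(f) in C{p,q} is {q^8, p}; counting standard monomials gives mu = 8. Corank 1: A-series; mu = 8 gives A_8.

A_{8}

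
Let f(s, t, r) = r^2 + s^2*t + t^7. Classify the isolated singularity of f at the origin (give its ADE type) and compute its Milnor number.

The Hessian of f at 0 is [[0, 0, 0], [0, 0, 0], [0, 0, 2]] with rank 1, so corank 2. A Groebner basis of the Jacobian ideal J(f) in C{s,t,r} is {s^2/7 + t^6, s^3, s*t, r}; counting standard monomials gives mu = 8. Corank 2; j^3 = s^2*t has shape L^2 M (L != M), so D-series; mu = 8 gives D_8.

Type D_8, Milnor number mu = 8.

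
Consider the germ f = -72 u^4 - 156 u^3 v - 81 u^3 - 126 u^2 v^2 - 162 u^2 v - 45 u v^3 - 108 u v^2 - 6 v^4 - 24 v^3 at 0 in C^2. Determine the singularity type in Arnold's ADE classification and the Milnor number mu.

Type E_{7}, Milnor number mu = 7.

The Hessian of f at 0 is [[0, 0], [0, 0]] with rank 0, so corank 2. A Groebner basis of the Jacobian ideal J(f) in C{u,v} is {19683*u^2/4 + 6561*u*v + v^4 - 27*v^3/4 + 2187*v^2, u^3 + 189*u^2/2 + 126*u*v + v^3/6 + 42*v^2, u^2*v - 405*u^2/4 - 135*u*v - 11*v^3/36 - 45*v^2, 81*u^2 + u*v^2 + 108*u*v + 5*v^3/9 + 36*v^2}; counting standard monomials gives mu = 7. Corank 2; j^3 = -3*(3*u + 2*v)^3 is a perfect cube, so E-series; the 4-jet and mu = 7 give E_7.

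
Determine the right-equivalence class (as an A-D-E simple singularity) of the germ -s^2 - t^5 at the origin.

A_4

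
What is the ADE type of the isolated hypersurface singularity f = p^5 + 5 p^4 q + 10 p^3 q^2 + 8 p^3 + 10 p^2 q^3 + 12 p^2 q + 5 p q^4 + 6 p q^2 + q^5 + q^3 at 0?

E_{8}

The Hessian of f at 0 is [[0, 0], [0, 0]] with rank 0, so corank 2. A Groebner basis of the Jacobian ideal J(f) in C{p,q} is {q^5, p*q^3 + 5*q^4/8, p^2 + p*q + q^2/4}; counting standard monomials gives mu = 8. Corank 2; j^3 = (2*p + q)^3 is a perfect cube, so E-series; the 5-jet and mu = 8 give E_8.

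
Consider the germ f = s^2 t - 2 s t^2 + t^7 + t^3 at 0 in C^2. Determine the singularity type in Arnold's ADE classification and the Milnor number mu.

Type D_{8}, Milnor number mu = 8.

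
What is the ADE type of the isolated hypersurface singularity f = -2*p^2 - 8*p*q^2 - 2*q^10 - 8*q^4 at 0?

A_{9}

The Hessian of f at 0 is [[-4, 0], [0, 0]] with rank 1, so corank 1. A Groebner basis of the Jacobian ideal J(f) in C{p,q} is {p^5, p^4*q, p/2 + q^2}; counting standard monomials gives mu = 9. Corank 1: A-series; mu = 9 gives A_9.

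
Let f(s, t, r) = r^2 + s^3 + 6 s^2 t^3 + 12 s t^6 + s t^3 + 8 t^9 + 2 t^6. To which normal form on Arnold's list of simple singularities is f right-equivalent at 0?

The Hessian of f at 0 has rank 1. Corank 2; j^3 = s^3 is a perfect cube, so E-series; the 4-jet and mu = 7 give E_7.

E_7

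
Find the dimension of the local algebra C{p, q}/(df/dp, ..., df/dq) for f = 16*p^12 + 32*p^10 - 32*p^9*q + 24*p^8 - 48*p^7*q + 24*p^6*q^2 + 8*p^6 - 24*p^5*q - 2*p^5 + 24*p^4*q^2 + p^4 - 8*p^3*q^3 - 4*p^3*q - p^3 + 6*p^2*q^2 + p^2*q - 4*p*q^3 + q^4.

5

The Hessian of f at 0 has rank 0. Corank 2; j^3 = -p^2*(p - q) has shape L^2 M (L != M), so D-series; mu = 5 gives D_5.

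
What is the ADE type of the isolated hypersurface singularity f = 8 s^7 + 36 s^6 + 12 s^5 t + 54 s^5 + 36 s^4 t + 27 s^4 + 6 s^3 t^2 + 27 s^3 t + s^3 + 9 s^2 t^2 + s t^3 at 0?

E7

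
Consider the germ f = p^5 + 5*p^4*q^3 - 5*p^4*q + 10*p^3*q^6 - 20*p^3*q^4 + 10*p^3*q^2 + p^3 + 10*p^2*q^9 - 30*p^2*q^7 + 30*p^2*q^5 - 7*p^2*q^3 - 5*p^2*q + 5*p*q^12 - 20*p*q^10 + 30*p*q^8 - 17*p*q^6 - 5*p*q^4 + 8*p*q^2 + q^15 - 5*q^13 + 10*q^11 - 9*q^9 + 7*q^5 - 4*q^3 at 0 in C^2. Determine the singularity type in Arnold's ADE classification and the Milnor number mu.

The Hessian of f at 0 has rank 0. Corank 2; j^3 = (p - 2*q)^2*(p - q) has shape L^2 M (L != M), so D-series; mu = 6 gives D_6.

Type D6, Milnor number mu = 6.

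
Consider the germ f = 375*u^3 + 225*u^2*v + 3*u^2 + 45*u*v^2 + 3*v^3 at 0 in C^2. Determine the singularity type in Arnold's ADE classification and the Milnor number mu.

Type A_{2}, Milnor number mu = 2.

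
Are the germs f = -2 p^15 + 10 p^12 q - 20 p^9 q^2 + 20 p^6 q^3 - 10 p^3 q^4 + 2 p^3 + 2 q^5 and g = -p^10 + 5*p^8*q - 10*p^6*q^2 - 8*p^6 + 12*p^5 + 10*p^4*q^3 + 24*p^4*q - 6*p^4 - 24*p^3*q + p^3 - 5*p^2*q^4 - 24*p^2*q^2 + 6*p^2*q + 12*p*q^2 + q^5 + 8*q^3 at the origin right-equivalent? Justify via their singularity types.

The Hessian of f at 0 is [[0, 0], [0, 0]] with rank 0, so corank 2. A Groebner basis of the Jacobian ideal J(f) in C{p,q} is {q^4, p^2}; counting standard monomials gives mu = 8. Corank 2; j^3 = 2*p^3 is a perfect cube, so E-series; the 5-jet and mu = 8 give E_8. The Hessian of g at 0 is [[0, 0], [0, 0]] with rank 0, so corank 2. A Groebner basis of the Jacobian ideal J(g) in C{p,q} is {p^2/128 + p*q^3 - p*q^2/8 + p*q/32 - q^3/4 + q^2/32, q^4, p^3 - 3*p^2/4 - 3*p*q + 8*q^3 - 3*q^2, p^2*q + p^2/8 + 2*p*q^2 + p*q/2 + q^2/2}; counting standard monomials gives mu = 8. Corank 2; j^3 = (p + 2*q)^3 is a perfect cube, so E-series; the 5-jet and mu = 8 give E_8. Both have type E_8, hence right-equivalent.

Yes.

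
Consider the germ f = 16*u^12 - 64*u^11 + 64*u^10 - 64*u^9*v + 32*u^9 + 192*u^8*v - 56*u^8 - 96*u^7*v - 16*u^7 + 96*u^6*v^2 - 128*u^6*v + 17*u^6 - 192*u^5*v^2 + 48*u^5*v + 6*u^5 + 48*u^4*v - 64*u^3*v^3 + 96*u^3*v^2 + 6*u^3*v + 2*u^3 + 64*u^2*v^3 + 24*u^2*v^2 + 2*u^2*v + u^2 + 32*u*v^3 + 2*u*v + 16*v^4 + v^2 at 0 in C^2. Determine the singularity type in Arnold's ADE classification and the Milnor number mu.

Type A_3, Milnor number mu = 3.

The Hessian of f at 0 has rank 1. Corank 1: A-series; mu = 3 gives A_3.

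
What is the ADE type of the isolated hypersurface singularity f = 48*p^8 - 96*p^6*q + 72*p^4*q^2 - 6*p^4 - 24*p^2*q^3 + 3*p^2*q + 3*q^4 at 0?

The Hessian of f at 0 has rank 0. Corank 2; j^3 = 3*p^2*q has shape L^2 M (L != M), so D-series; mu = 5 gives D_5.

D5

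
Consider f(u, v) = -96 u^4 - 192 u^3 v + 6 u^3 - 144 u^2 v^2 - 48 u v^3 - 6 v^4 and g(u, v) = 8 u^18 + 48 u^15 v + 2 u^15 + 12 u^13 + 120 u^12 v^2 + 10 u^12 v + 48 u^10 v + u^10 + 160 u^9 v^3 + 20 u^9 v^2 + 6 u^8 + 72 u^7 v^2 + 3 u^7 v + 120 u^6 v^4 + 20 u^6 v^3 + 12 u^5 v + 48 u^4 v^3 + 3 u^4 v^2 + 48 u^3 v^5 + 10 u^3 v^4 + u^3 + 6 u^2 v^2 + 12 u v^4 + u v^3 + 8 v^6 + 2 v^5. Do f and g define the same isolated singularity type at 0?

The Hessian of f at 0 is [[0, 0], [0, 0]] with rank 0, so corank 2. A Groebner basis of the Jacobian ideal J(f) in C{u,v} is {v^4, u*v^2 + v^3/6, u^2}; counting standard monomials gives mu = 6. Corank 2; j^3 = 6*u^3 is a perfect cube, so E-series; the 4-jet and mu = 6 give E_6. The Hessian of g at 0 is [[0, 0], [0, 0]] with rank 0, so corank 2. A Groebner basis of the Jacobian ideal J(g) in C{u,v} is {-u^2/4 + v^4 - v^3/12, u^3, u^2*v + u^2/12 + v^3/36, u^2/2 + u*v^2 + v^3/6}; counting standard monomials gives mu = 7. Corank 2; j^3 = u^3 is a perfect cube, so E-series; the 4-jet and mu = 7 give E_7. f is E_6 but g is E_7, hence not right-equivalent.

No.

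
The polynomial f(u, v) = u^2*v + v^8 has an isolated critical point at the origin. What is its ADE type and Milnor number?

The Hessian of f at 0 has rank 0. Corank 2; j^3 = u^2*v has shape L^2 M (L != M), so D-series; mu = 9 gives D_9.

Type D9, Milnor number mu = 9.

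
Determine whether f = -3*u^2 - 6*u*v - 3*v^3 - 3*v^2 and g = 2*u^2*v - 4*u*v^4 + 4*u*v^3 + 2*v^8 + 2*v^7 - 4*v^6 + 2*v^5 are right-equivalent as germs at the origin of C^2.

The Hessian of f at 0 has rank 1. Corank 1: A-series; mu = 2 gives A_2. The Hessian of g at 0 has rank 0. Corank 2; j^3 = 2*u^2*v has shape L^2 M (L != M), so D-series; mu = 9 gives D_9. f is A_2 but g is D_9, hence not right-equivalent.

No.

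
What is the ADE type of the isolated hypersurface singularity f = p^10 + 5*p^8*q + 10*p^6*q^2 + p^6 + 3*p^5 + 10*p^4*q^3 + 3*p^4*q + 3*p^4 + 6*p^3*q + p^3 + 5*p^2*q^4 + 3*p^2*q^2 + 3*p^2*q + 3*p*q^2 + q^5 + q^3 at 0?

The Hessian of f at 0 has rank 0. Corank 2; j^3 = (p + q)^3 is a perfect cube, so E-series; the 5-jet and mu = 8 give E_8.

E_8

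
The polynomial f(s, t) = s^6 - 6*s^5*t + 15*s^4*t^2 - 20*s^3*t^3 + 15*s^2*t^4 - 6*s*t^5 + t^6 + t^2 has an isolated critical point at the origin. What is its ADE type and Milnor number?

The Hessian of f at 0 is [[0, 0], [0, 2]] with rank 1, so corank 1. A Groebner basis of the Jacobian ideal J(f) in C{s,t} is {s^5, t}; counting standard monomials gives mu = 5. Corank 1: A-series; mu = 5 gives A_5.

Type A_{5}, Milnor number mu = 5.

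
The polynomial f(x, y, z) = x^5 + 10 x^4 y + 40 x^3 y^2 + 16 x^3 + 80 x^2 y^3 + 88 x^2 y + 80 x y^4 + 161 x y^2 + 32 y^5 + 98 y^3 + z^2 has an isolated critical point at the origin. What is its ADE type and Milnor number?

Type D6, Milnor number mu = 6.

The Hessian of f at 0 is [[0, 0, 0], [0, 0, 0], [0, 0, 2]] with rank 1, so corank 2. A Groebner basis of the Jacobian ideal J(f) in C{x,y,z} is {-1024*x*y/5 + y^4 - 1792*y^2/5, x*y^2 + 7*y^3/4, x^2 + 15*x*y/4 + 7*y^2/2, z}; counting standard monomials gives mu = 6. Corank 2; j^3 = (x + 2*y)*(4*x + 7*y)^2 has shape L^2 M (L != M), so D-series; mu = 6 gives D_6.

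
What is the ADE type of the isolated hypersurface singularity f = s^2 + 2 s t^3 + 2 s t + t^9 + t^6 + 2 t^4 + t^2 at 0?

A_8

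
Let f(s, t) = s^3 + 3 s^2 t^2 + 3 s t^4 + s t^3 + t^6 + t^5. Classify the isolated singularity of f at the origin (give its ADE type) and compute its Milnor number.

The Hessian of f at 0 has rank 0. Corank 2; j^3 = s^3 is a perfect cube, so E-series; the 4-jet and mu = 7 give E_7.

Type E7, Milnor number mu = 7.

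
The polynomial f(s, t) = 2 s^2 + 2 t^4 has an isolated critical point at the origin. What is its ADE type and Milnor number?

Type A_3, Milnor number mu = 3.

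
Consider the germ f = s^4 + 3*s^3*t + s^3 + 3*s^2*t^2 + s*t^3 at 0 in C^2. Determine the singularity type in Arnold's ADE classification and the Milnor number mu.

Type E_7, Milnor number mu = 7.

The Hessian of f at 0 is [[0, 0], [0, 0]] with rank 0, so corank 2. A Groebner basis of the Jacobian ideal J(f) in C{s,t} is {3*s^2 + t^4 + t^3, s^3, s^2*t - s^2 - t^3/3, 2*s^2 + s*t^2 + 2*t^3/3}; counting standard monomials gives mu = 7. Corank 2; j^3 = s^3 is a perfect cube, so E-series; the 4-jet and mu = 7 give E_7.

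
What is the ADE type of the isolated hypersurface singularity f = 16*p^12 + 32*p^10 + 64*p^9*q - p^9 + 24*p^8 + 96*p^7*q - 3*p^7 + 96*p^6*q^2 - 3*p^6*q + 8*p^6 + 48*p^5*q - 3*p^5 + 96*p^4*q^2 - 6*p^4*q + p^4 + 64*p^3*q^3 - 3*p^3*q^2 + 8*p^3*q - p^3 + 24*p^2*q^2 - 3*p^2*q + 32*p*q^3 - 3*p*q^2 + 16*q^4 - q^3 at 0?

E6

The Hessian of f at 0 has rank 0. Corank 2; j^3 = -(p + q)^3 is a perfect cube, so E-series; the 4-jet and mu = 6 give E_6.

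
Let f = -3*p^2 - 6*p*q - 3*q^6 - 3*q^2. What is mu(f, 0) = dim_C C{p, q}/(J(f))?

The Hessian of f at 0 is [[-6, -6], [-6, -6]] with rank 1, so corank 1. A Groebner basis of the Jacobian ideal J(f) in C{p,q} is {q^5, p + q}; counting standard monomials gives mu = 5. Corank 1: A-series; mu = 5 gives A_5.

5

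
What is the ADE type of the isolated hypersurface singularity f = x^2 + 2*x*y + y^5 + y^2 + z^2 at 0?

The Hessian of f at 0 is [[2, 2, 0], [2, 2, 0], [0, 0, 2]] with rank 2, so corank 1. A Groebner basis of the Jacobian ideal J(f) in C{x,y,z} is {y^4, x + y, z}; counting standard monomials gives mu = 4. Corank 1: A-series; mu = 4 gives A_4.

A4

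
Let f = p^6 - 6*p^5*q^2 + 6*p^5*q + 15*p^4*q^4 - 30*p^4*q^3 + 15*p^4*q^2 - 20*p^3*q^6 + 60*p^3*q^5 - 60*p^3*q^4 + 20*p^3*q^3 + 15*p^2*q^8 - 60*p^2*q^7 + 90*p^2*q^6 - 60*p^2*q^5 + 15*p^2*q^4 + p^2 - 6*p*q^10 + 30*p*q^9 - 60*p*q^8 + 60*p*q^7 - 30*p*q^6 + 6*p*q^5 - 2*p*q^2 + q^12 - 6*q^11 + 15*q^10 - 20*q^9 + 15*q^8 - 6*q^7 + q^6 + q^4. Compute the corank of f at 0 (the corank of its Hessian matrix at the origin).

1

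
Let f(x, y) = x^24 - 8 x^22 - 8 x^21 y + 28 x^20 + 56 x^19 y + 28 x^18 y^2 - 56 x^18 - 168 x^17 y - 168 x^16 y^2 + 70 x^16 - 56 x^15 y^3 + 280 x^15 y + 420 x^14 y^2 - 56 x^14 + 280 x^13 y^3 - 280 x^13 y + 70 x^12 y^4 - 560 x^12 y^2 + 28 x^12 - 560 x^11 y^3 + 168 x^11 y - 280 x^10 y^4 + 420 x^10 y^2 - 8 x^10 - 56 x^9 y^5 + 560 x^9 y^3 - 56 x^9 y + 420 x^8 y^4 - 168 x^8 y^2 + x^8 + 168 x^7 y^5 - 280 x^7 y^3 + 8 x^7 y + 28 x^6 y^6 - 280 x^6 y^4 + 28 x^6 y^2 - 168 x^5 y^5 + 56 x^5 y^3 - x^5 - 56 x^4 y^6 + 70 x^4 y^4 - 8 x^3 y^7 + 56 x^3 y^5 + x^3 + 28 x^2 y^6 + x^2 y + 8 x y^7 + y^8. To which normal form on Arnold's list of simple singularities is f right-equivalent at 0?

D9

The Hessian of f at 0 is [[0, 0], [0, 0]] with rank 0, so corank 2. A Groebner basis of the Jacobian ideal J(f) in C{x,y} is {-x*y/8 + y^7, x*y^2, x^2 + x*y}; counting standard monomials gives mu = 9. Corank 2; j^3 = x^2*(x + y) has shape L^2 M (L != M), so D-series; mu = 9 gives D_9.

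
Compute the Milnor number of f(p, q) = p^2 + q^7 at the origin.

6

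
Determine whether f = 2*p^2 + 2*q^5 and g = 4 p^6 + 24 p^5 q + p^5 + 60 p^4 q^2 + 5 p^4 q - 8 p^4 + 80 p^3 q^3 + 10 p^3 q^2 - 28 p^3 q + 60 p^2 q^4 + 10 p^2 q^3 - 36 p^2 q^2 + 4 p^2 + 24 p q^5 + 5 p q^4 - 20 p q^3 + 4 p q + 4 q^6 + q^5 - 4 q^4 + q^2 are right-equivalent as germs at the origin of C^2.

Yes.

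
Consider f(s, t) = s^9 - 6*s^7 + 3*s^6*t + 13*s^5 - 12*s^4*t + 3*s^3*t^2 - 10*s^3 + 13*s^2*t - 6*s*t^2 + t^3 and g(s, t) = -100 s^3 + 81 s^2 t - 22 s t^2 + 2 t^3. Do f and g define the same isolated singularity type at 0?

The Hessian of f at 0 is [[0, 0], [0, 0]] with rank 0, so corank 2. A Groebner basis of the Jacobian ideal J(f) in C{s,t} is {t^3, s^2 - 3*t^2/11, s*t - 6*t^2/11}; counting standard monomials gives mu = 4. Corank 2; j^3 = -(2*s - t)*(5*s^2 - 4*s*t + t^2) splits into three distinct lines over C (the quadratic factor has nonzero discriminant), so D_4. The Hessian of g at 0 is [[0, 0], [0, 0]] with rank 0, so corank 2. A Groebner basis of the Jacobian ideal J(g) in C{s,t} is {t^3, s^2 - 2*t^2/39, s*t - 3*t^2/13}; counting standard monomials gives mu = 4. Corank 2; j^3 = -(4*s - t)*(25*s^2 - 14*s*t + 2*t^2) splits into three distinct lines over C (the quadratic factor has nonzero discriminant), so D_4. Both have type D_4, hence right-equivalent.

Yes.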